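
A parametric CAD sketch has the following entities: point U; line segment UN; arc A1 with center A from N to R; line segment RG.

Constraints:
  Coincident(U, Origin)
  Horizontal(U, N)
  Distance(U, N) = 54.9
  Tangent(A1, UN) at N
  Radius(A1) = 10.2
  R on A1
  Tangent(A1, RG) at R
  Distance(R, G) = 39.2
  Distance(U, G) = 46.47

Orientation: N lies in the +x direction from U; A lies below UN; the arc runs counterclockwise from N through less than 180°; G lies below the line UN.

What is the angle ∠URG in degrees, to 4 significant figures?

65.10°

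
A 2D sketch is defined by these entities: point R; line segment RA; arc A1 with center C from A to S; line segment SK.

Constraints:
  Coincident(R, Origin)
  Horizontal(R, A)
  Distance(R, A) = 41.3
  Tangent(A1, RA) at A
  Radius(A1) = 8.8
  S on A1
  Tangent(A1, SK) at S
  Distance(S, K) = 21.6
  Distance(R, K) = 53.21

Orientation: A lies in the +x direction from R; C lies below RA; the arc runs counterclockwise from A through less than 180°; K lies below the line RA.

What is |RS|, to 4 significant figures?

35.59

R is at the origin; RA is horizontal with |RA| = 41.3 and A on the +x side, so A = (41.30, 0.000). Tangency of A1 to RA means the radius CA is perpendicular to RA, so C = A + (0, -8.8) = (41.30, -8.800). Since CS ⟂ SK (tangency), |CK| = √(8.8² + 21.6²) = 23.32 regardless of where S sits on A1. So K lies on both circle(R, 53.21) and circle(C, 23.32); the below-RA intersection is K = (42.44, -32.10). S is the foot of the tangent from K: S = (33.32, -12.51).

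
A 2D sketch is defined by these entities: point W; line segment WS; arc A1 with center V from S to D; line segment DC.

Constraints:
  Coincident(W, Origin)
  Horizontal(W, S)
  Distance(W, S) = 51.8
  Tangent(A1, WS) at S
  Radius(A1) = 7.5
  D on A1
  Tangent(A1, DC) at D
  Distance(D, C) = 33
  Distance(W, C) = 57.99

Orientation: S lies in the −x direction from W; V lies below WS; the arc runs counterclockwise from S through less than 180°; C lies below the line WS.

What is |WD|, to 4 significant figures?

59.39

Checks: W = (0.00, 0.00) ✓; |WS| = 51.80 ✓; |VD| = 7.500 ✓; ∠(VD, DC) = 90.00° ✓; |DC| = 33.00 ✓; |WC| = 57.99 ✓.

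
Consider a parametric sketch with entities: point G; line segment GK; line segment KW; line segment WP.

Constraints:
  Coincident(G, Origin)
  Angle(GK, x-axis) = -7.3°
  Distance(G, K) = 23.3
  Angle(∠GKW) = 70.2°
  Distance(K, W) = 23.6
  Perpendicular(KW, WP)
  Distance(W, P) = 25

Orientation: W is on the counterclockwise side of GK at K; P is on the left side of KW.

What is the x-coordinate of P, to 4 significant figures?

-6.404

G is at the origin; GK runs at -7.3° with length 23.3, so K = 23.3·(cos -7.3°, sin -7.3°) = (23.11, -2.961). ∠GKW = 70.2°, so KW runs at -7.3° + (180° − 70.2°) = 102.5° from the x-axis; with |KW| = 23.6, W = K + 23.6·(cos 102.5°, sin 102.5°) = (18.00, 20.08). The perpendicularity gives WP at right angles to KW; with |WP| = 25.0 on the left of KW, P = W + 25.0·(-0.9763, -0.2164) = (-6.404, 14.67). So P.x = -6.404.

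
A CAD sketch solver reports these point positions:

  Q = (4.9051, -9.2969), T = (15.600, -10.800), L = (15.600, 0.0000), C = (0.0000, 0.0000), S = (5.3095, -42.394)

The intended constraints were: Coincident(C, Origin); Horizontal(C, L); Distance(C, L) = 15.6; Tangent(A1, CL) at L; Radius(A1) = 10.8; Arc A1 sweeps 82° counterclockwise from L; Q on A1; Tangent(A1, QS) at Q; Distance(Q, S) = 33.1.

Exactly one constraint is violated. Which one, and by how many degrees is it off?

Tangent(A1, QS) at Q — off by 8.70°.

C = (0.00, 0.00) ✓; C.y = 0.00, L.y = 0.00 ✓; |CL| = 15.60 ✓; ∠(TL, LC) = 90.00° ✓; |TL| = 10.80 ✓; bearing(T→Q) − bearing(T→L) = 82.00° ✓; |TQ| = 10.80 ✓; ∠(TQ, QS) = 81.30° ✗; |QS| = 33.10 ✓.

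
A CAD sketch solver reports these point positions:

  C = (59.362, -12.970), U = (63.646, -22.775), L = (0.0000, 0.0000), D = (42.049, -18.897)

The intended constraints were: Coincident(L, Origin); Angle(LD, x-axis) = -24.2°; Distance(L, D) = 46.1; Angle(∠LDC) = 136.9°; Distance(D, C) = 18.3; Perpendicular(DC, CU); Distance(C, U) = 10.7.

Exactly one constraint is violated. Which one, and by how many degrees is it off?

Perpendicular(DC, CU) — off by 4.70°.

L = (0.00, 0.00) ✓; LD at -24.20° ✓; |LD| = 46.10 ✓; ∠LDC = 136.9° ✓; |DC| = 18.30 ✓; ∠(DC, CU) = 85.30° ✗; |CU| = 10.70 ✓.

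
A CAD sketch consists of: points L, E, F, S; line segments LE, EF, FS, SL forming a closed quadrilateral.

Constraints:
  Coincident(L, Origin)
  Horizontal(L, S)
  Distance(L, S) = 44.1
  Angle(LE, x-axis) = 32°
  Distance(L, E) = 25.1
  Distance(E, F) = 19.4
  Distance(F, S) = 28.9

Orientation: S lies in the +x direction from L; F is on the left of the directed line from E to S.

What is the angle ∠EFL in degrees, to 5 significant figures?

8.0675°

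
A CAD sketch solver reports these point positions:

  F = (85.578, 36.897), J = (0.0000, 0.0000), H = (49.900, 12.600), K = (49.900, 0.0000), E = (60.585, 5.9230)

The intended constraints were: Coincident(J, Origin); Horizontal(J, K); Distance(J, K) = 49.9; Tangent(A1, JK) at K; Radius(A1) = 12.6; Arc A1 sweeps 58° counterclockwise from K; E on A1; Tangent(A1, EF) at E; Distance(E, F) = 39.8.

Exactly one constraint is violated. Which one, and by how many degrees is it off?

Tangent(A1, EF) at E — off by 6.90°.

J = (0.00, 0.00) ✓; J.y = 0.00, K.y = 0.00 ✓; |JK| = 49.90 ✓; ∠(HK, KJ) = 90.00° ✓; |HK| = 12.60 ✓; bearing(H→E) − bearing(H→K) = 58.00° ✓; |HE| = 12.60 ✓; ∠(HE, EF) = 96.90° ✗; |EF| = 39.80 ✓.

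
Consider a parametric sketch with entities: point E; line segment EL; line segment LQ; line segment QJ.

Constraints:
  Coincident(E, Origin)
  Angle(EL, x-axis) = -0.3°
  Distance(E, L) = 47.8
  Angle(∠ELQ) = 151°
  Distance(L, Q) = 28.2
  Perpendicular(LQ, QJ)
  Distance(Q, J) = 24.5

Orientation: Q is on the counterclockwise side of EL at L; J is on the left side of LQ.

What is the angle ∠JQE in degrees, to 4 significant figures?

71.68°

∠ELQ = 151.0°, so LQ runs at -0.3° + (180° − 151.0°) = 28.70° from the x-axis; with |LQ| = 28.2, Q = L + 28.2·(cos 28.70°, sin 28.70°) = (72.53, 13.29). LQ ⟂ QJ; with |QJ| = 24.5 on the left of LQ, J = Q + 24.5·(-0.4802, 0.8771) = (60.77, 34.78). Then cos ∠JQE = QJ·QE / (|QJ||QE|), giving 71.68°.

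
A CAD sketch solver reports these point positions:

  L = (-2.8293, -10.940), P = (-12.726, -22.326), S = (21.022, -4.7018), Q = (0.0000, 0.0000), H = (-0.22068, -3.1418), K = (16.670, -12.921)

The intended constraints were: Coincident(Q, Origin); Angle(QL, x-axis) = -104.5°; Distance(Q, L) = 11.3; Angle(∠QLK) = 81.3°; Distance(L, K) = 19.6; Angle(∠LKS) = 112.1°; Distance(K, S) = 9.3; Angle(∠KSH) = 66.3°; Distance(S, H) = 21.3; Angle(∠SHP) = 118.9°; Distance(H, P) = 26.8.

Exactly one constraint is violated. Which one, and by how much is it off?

Distance(H, P) = 26.8 — off by 3.90.

Q = (0.00, 0.00) ✓; QL at -104.5° ✓; |QL| = 11.30 ✓; ∠QLK = 81.30° ✓; |LK| = 19.60 ✓; ∠LKS = 112.1° ✓; |KS| = 9.300 ✓; ∠KSH = 66.30° ✓; |SH| = 21.30 ✓; ∠SHP = 118.9° ✓; |HP| = 22.90 ✗.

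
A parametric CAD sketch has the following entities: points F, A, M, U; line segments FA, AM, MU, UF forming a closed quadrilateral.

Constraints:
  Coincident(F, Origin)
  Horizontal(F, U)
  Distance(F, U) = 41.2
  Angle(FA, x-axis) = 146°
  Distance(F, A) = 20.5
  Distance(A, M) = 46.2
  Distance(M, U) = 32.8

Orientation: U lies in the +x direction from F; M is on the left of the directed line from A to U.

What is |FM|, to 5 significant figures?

38.754

Checks: |AM| = 46.20 ✓; |MU| = 32.80 ✓.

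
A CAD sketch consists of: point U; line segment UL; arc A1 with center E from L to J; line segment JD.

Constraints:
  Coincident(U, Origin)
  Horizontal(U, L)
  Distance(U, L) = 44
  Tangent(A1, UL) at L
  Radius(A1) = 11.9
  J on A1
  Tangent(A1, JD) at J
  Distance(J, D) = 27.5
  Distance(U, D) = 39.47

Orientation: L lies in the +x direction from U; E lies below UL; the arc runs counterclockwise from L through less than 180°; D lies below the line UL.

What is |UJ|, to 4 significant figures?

33.83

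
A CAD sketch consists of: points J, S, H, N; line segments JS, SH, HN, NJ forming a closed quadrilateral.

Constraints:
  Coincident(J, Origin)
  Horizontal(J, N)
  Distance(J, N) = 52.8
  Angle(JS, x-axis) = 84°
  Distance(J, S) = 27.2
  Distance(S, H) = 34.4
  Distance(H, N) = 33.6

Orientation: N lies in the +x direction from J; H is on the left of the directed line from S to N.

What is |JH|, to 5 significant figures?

47.571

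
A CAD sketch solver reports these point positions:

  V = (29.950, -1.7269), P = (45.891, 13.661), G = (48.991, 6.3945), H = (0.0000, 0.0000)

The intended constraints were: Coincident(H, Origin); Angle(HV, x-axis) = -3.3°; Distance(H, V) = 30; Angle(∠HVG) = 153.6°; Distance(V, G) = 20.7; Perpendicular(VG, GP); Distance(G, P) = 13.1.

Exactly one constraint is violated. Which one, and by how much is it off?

Distance(G, P) = 13.1 — off by 5.20.

H = (0.00, 0.00) ✓; HV at -3.300° ✓; |HV| = 30.00 ✓; ∠HVG = 153.6° ✓; |VG| = 20.70 ✓; ∠(VG, GP) = 90.00° ✓; |GP| = 7.900 ✗.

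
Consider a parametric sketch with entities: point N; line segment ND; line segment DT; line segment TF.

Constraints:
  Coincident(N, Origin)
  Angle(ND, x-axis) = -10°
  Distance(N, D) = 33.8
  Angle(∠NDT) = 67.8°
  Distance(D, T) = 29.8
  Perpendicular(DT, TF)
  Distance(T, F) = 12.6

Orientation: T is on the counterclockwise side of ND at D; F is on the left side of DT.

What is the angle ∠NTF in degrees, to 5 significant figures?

28.553°

N is at the origin; ND runs at -10.0° with length 33.8, so D = 33.8·(cos -10.0°, sin -10.0°) = (33.287, -5.8693). ∠NDT = 67.8°, so DT runs at -10.0° + (180° − 67.8°) = 102.20° from the x-axis; with |DT| = 29.8, T = D + 29.8·(cos 102.20°, sin 102.20°) = (26.989, 23.258). The perpendicularity gives TF at right angles to DT; with |TF| = 12.6 on the left of DT, F = T + 12.6·(-0.97742, -0.21132) = (14.674, 20.595). Then cos ∠NTF = TN·TF / (|TN||TF|), giving 28.553°.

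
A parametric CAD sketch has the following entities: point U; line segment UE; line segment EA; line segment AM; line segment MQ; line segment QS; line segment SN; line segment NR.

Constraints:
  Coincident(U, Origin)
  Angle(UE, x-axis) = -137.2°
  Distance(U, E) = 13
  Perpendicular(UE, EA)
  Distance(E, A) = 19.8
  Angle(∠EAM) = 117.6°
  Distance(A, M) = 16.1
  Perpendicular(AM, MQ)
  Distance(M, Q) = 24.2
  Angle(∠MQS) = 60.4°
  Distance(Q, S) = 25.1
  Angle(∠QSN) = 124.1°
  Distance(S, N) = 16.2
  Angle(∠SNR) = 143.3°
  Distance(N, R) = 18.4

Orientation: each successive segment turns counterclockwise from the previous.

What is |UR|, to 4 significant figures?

43.49

U is at the origin; UE runs at -137.2° with length 13.0, so E = (-9.538, -8.833). UE ⟂ EA, so EA runs at -47.20°; with |EA| = 19.8, A = (3.914, -23.36). ∠EAM = 117.6° gives AM at 15.20° from the x-axis; with |AM| = 16.1, M = (19.45, -19.14). The perpendicularity gives MQ at right angles to AM, so MQ runs at 105.2°; with |MQ| = 24.2, Q = (13.11, 4.214). ∠MQS = 60.4° gives QS at -135.2° from the x-axis; with |QS| = 25.1, S = (-4.704, -13.47). ∠QSN = 124.1° gives SN at -79.30° from the x-axis; with |SN| = 16.2, N = (-1.696, -29.39). ∠SNR = 143.3° gives NR at -42.60° from the x-axis; with |NR| = 18.4, R = (11.85, -41.85). Then |UR| = |R − U| = 43.49.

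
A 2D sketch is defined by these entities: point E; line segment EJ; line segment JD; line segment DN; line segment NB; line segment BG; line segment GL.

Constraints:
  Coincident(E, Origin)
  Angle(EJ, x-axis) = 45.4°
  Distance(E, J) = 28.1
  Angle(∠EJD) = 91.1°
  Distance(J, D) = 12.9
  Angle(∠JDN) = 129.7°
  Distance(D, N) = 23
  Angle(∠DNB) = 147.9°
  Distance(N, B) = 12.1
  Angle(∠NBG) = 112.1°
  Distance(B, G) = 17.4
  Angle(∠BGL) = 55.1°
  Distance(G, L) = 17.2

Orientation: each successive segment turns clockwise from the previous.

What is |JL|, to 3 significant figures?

26.3

E is at the origin; EJ runs at 45.4° with length 28.1, so J = (19.7, 20.0). ∠EJD = 91.1° gives JD at -43.5° from the x-axis; with |JD| = 12.9, D = (29.1, 11.1). ∠JDN = 129.7° gives DN at -93.8° from the x-axis; with |DN| = 23.0, N = (27.6, -11.8). ∠DNB = 147.9° gives NB at -126° from the x-axis; with |NB| = 12.1, B = (20.5, -21.6). ∠NBG = 112.1° gives BG at 166° from the x-axis; with |BG| = 17.4, G = (3.57, -17.5). ∠BGL = 55.1° gives GL at 41.3° from the x-axis; with |GL| = 17.2, L = (16.5, -6.12). Then |JL| = |L − J| = 26.3.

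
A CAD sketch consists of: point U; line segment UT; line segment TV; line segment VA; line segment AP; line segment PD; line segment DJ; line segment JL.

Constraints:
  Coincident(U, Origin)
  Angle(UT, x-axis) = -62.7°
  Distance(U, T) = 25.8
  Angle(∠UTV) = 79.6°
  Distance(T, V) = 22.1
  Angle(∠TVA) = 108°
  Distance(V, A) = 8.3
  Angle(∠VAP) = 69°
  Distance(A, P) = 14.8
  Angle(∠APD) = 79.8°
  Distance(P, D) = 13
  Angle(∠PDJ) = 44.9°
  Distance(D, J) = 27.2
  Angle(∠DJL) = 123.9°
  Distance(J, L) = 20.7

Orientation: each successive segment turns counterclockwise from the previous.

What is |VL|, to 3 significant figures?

36.6

∠PDJ = 44.9° gives DJ at 96.0° from the x-axis; with |DJ| = 27.2, J = (22.5, 7.60). ∠DJL = 123.9° gives JL at 152° from the x-axis; with |JL| = 20.7, L = (4.25, 17.3). Then |VL| = |L − V| = 36.6.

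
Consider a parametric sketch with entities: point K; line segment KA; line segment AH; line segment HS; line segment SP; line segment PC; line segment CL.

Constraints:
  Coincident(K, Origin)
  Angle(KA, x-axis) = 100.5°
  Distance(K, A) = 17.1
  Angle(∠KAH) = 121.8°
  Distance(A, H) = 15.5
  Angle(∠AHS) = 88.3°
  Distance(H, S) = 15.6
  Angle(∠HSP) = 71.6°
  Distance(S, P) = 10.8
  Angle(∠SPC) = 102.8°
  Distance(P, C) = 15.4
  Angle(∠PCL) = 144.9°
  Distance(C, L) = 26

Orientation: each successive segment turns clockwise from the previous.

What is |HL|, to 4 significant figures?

24.28

K is at the origin; KA runs at 100.5° with length 17.1, so A = (-3.116, 16.81). ∠KAH = 121.8° gives AH at 42.30° from the x-axis; with |AH| = 15.5, H = (8.348, 27.25). ∠AHS = 88.3° gives HS at -49.40° from the x-axis; with |HS| = 15.6, S = (18.50, 15.40). ∠HSP = 71.6° gives SP at -157.8° from the x-axis; with |SP| = 10.8, P = (8.501, 11.32). ∠SPC = 102.8° gives PC at 125.0° from the x-axis; with |PC| = 15.4, C = (-0.3323, 23.93). ∠PCL = 144.9° gives CL at 89.90° from the x-axis; with |CL| = 26.0, L = (-0.2870, 49.93). Then |HL| = |L − H| = 24.28.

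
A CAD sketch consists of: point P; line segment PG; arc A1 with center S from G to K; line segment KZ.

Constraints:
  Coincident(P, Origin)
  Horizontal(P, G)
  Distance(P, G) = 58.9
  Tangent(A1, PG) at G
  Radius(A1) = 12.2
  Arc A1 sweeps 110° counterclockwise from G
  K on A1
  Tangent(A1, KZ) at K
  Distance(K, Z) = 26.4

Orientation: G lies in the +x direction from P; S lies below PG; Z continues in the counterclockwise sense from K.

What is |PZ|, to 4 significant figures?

69.89

P is at the origin; P and G share the same y with |PG| = 58.9 and G on the +x side, so G = (58.90, 0.000). A1 meets PG tangentially, so SG is at right angles to PG, so S = G + (0, -12.2) = (58.90, -12.20). On A1, G sits at bearing 90° from S; a 110° counterclockwise sweep puts K at bearing 200°, so K = S + 12.2·(cos 200°, sin 200°) = (47.44, -16.37). Since A1 is tangent to KZ there, SK ⟂ KZ, so KZ runs along (−sin 200°, cos 200°); with |KZ| = 26.4, Z = (56.47, -41.18). Then |PZ| = |Z − P| = 69.89.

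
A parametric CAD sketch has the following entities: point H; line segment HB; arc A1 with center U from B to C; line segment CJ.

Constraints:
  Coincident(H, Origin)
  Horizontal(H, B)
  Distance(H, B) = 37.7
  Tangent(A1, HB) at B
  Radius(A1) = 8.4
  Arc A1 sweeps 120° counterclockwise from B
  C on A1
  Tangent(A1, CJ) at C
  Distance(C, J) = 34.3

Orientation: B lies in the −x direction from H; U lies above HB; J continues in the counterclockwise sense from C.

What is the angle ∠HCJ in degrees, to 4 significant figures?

142.5°

On A1, B sits at bearing -90° from U; a 120° counterclockwise sweep puts C at bearing 30°, so C = U + 8.4·(cos 30°, sin 30°) = (-30.43, 12.60). A1 meets CJ tangentially, so UC is at right angles to CJ, so CJ runs along (−sin 30°, cos 30°); with |CJ| = 34.3, J = (-47.58, 42.30). Then cos ∠HCJ = CH·CJ / (|CH||CJ|), giving 142.5°.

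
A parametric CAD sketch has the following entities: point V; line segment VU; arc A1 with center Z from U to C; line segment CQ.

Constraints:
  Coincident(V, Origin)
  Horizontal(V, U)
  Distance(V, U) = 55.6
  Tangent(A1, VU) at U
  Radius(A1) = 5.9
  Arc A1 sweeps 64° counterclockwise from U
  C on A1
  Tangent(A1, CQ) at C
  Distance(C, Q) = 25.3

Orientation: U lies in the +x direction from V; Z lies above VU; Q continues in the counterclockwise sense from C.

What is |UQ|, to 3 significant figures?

30.8

V is at the origin; V and U share the same y with |VU| = 55.6 and U on the +x side, so U = (55.6, 0.00). Tangency of A1 to VU means the radius ZU is perpendicular to VU, so Z = U + (0, 5.9) = (55.6, 5.90). On A1, U sits at bearing -90° from Z; a 64° counterclockwise sweep puts C at bearing -26°, so C = Z + 5.9·(cos -26°, sin -26°) = (60.9, 3.31). Since A1 is tangent to CQ there, ZC ⟂ CQ, so CQ runs along (−sin -26°, cos -26°); with |CQ| = 25.3, Q = (72.0, 26.1). Then |UQ| = |Q − U| = 30.8.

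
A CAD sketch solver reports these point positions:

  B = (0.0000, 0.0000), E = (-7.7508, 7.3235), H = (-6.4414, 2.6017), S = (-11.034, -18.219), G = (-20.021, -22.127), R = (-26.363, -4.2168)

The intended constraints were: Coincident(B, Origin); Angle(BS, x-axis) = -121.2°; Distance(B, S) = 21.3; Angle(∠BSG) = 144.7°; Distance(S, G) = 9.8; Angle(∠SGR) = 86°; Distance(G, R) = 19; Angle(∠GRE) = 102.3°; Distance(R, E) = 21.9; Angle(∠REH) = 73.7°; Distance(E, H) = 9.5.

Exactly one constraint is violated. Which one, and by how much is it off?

Distance(E, H) = 9.5 — off by 4.60.

B = (0.00, 0.00) ✓; BS at -121.2° ✓; |BS| = 21.30 ✓; ∠BSG = 144.7° ✓; |SG| = 9.800 ✓; ∠SGR = 86.00° ✓; |GR| = 19.00 ✓; ∠GRE = 102.3° ✓; |RE| = 21.90 ✓; ∠REH = 73.70° ✓; |EH| = 4.900 ✗.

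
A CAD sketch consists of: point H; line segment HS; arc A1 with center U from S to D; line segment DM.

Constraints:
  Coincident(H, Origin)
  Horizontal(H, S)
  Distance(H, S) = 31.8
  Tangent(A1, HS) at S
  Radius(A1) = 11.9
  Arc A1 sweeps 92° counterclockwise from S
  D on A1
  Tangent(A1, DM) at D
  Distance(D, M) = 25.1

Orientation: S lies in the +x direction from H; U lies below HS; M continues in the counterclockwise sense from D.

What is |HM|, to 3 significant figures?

42.8

H is at the origin; H and S share the same y with |HS| = 31.8 and S on the +x side, so S = (31.8, 0.00). A1 meets HS tangentially, so US is at right angles to HS, so U = S + (0, -11.9) = (31.8, -11.9). On A1, S sits at bearing 90° from U; a 92° counterclockwise sweep puts D at bearing 182°, so D = U + 11.9·(cos 182°, sin 182°) = (19.9, -12.3). Tangency of A1 to DM means the radius UD is perpendicular to DM, so DM runs along (−sin 182°, cos 182°); with |DM| = 25.1, M = (20.8, -37.4). Then |HM| = |M − H| = 42.8.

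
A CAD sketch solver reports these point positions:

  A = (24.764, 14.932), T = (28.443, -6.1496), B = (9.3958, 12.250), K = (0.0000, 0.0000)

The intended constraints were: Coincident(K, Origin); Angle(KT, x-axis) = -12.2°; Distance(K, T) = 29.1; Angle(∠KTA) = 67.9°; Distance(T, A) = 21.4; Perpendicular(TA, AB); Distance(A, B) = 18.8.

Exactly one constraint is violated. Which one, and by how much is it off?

Distance(A, B) = 18.8 — off by 3.20.

K = (0.00, 0.00) ✓; KT at -12.20° ✓; |KT| = 29.10 ✓; ∠KTA = 67.90° ✓; |TA| = 21.40 ✓; ∠(TA, AB) = 90.00° ✓; |AB| = 15.60 ✗.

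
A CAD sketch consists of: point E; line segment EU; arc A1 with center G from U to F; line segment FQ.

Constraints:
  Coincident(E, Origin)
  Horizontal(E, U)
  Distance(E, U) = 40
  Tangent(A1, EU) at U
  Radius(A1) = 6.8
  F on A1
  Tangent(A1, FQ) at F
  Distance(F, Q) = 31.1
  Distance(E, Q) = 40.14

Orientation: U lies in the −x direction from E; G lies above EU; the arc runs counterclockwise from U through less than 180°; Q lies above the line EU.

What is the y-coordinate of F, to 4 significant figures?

4.334

E is at the origin; EU is horizontal with |EU| = 40.0 and U on the −x side, so U = (-40.00, 0.000). The tangent condition forces GU to be normal to EU, so G = U + (0, 6.8) = (-40.00, 6.800). Since GF ⟂ FQ (tangency), |GQ| = √(6.8² + 31.1²) = 31.83 regardless of where F sits on A1. So Q lies on both circle(E, 40.14) and circle(G, 31.83); the above-EU intersection is Q = (-22.39, 33.32). F is the foot of the tangent from Q: F = (-33.66, 4.334).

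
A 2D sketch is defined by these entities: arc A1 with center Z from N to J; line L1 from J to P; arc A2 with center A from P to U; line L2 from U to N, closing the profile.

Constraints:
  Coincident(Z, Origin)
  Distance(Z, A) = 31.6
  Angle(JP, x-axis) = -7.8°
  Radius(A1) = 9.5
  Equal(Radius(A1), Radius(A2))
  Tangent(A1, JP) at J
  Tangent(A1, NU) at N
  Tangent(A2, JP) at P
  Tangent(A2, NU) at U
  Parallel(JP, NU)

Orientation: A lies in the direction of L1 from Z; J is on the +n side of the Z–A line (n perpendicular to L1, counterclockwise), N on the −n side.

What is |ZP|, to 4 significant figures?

33.00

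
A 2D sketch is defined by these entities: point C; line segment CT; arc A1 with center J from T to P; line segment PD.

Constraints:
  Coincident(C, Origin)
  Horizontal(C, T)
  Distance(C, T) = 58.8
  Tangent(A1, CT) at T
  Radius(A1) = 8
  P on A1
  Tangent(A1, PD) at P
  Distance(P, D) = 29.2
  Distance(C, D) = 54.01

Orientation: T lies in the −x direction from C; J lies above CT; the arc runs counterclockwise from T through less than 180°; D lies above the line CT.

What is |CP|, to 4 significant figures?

51.47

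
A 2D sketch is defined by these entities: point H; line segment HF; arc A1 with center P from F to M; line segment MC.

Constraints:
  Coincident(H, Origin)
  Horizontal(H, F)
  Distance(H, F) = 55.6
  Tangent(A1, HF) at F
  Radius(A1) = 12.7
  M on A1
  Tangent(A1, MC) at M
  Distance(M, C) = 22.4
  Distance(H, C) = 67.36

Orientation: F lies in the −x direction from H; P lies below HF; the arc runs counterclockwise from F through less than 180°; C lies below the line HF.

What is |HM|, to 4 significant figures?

69.26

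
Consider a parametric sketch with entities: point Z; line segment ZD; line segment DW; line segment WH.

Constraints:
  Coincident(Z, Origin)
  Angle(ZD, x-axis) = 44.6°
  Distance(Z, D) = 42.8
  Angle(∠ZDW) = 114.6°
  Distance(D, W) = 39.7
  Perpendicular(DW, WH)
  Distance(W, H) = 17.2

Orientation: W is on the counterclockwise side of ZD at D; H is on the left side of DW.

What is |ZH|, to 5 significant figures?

61.480

∠ZDW = 114.6°, so DW runs at 44.6° + (180° − 114.6°) = 110.00° from the x-axis; with |DW| = 39.7, W = D + 39.7·(cos 110.00°, sin 110.00°) = (16.897, 67.358). DW is perpendicular to WH; with |WH| = 17.2 on the left of DW, H = W + 17.2·(-0.93969, -0.34202) = (0.73380, 61.475). Then |ZH| = |H − Z| = 61.480.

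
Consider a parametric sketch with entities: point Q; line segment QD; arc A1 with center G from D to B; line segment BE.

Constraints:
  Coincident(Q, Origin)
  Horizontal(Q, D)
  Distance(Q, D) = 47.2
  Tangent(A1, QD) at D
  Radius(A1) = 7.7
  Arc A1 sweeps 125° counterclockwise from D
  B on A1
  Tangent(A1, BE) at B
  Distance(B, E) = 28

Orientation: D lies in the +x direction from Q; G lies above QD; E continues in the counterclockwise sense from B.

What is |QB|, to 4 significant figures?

54.86

The tangent condition forces GD to be normal to QD, so G = D + (0, 7.7) = (47.20, 7.700). On A1, D sits at bearing -90° from G; a 125° counterclockwise sweep puts B at bearing 35°, so B = G + 7.7·(cos 35°, sin 35°) = (53.51, 12.12). Then |QB| = |B − Q| = 54.86.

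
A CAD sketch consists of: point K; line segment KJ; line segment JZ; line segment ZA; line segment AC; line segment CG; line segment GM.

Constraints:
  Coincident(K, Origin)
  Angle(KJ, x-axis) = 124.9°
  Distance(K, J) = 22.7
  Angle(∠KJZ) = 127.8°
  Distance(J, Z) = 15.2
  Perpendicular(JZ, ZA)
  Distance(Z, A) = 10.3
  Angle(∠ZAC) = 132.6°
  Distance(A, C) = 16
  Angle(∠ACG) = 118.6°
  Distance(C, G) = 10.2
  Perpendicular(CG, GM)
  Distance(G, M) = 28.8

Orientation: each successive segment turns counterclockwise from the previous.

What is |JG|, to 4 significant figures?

18.90

∠ZAC = 132.6° gives AC at -45.50° from the x-axis; with |AC| = 16.0, C = (-17.47, -2.312). ∠ACG = 118.6° gives CG at 15.90° from the x-axis; with |CG| = 10.2, G = (-7.665, 0.4820). Then |JG| = |G − J| = 18.90.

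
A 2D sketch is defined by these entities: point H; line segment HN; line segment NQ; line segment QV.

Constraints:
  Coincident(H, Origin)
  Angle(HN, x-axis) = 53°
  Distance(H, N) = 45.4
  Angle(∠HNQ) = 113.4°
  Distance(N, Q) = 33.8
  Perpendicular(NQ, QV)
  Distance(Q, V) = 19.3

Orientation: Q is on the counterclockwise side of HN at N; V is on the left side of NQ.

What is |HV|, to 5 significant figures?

56.450

∠HNQ = 113.4°, so NQ runs at 53.0° + (180° − 113.4°) = 119.60° from the x-axis; with |NQ| = 33.8, Q = N + 33.8·(cos 119.60°, sin 119.60°) = (10.627, 65.647). NQ is perpendicular to QV; with |QV| = 19.3 on the left of NQ, V = Q + 19.3·(-0.86949, -0.49394) = (-6.1541, 56.114). Then |HV| = |V − H| = 56.450.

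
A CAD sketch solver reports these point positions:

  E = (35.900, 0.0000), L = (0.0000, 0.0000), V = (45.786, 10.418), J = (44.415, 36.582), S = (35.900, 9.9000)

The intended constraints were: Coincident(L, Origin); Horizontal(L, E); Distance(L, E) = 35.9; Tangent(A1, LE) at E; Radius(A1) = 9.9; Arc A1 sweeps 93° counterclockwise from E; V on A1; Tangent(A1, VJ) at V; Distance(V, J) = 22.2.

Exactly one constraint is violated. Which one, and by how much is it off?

Distance(V, J) = 22.2 — off by 4.00.

L = (0.00, 0.00) ✓; L.y = 0.00, E.y = 0.00 ✓; |LE| = 35.90 ✓; ∠(SE, EL) = 90.00° ✓; |SE| = 9.900 ✓; bearing(S→V) − bearing(S→E) = 93.00° ✓; |SV| = 9.900 ✓; ∠(SV, VJ) = 90.00° ✓; |VJ| = 26.20 ✗.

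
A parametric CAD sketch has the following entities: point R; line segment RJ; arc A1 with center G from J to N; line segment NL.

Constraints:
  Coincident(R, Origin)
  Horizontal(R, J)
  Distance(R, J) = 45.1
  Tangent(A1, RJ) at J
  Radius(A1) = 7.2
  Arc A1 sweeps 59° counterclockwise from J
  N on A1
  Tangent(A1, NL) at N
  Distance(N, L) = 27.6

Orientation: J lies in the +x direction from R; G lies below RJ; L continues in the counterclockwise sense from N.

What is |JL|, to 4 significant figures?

33.95

On A1, J sits at bearing 90° from G; a 59° counterclockwise sweep puts N at bearing 149°, so N = G + 7.2·(cos 149°, sin 149°) = (38.93, -3.492). Since A1 is tangent to NL there, GN ⟂ NL, so NL runs along (−sin 149°, cos 149°); with |NL| = 27.6, L = (24.71, -27.15). Then |JL| = |L − J| = 33.95.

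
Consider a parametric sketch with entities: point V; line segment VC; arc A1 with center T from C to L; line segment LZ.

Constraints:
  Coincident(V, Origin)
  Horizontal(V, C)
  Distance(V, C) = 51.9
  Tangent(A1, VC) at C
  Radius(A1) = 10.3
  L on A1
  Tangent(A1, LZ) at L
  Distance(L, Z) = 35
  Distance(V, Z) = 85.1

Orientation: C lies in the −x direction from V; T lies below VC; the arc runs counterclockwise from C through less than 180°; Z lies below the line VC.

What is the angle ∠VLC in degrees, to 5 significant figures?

26.573°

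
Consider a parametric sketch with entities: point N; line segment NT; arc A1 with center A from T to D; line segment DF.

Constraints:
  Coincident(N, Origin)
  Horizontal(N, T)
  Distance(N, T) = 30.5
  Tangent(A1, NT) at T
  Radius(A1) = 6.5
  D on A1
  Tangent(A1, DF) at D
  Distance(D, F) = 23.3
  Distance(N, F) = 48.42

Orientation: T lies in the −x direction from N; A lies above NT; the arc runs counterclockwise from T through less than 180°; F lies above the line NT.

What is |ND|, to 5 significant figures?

27.173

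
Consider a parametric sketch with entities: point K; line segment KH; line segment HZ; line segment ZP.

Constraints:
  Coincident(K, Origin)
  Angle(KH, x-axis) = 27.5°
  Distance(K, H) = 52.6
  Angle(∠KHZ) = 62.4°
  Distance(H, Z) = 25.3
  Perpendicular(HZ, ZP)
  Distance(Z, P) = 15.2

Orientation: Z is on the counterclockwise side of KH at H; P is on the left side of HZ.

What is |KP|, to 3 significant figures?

31.4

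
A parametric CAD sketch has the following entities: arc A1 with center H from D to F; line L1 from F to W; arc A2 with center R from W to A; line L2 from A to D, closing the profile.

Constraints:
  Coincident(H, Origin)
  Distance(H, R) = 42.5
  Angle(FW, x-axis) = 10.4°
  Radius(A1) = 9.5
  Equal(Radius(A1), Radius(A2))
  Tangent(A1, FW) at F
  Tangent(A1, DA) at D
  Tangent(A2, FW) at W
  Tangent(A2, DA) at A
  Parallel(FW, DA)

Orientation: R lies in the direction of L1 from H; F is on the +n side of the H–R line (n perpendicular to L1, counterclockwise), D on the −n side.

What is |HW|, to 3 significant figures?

43.5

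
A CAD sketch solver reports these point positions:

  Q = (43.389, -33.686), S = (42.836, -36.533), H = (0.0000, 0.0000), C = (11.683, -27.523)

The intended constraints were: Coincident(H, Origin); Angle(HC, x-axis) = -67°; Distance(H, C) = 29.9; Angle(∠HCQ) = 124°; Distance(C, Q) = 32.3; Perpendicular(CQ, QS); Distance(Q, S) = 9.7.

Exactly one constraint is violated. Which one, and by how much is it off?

Distance(Q, S) = 9.7 — off by 6.80.

H = (0.00, 0.00) ✓; HC at -67.00° ✓; |HC| = 29.90 ✓; ∠HCQ = 124.0° ✓; |CQ| = 32.30 ✓; ∠(CQ, QS) = 89.99° ✓; |QS| = 2.900 ✗.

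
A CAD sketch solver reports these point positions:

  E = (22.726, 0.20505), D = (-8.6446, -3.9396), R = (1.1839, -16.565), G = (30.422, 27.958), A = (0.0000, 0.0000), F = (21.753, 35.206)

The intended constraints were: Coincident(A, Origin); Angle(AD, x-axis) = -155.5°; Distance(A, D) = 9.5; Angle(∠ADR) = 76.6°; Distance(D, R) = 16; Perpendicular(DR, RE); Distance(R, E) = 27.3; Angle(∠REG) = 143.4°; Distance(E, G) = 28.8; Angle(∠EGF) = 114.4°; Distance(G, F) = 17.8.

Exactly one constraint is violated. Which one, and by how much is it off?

Distance(G, F) = 17.8 — off by 6.50.

A = (0.00, 0.00) ✓; AD at -155.5° ✓; |AD| = 9.500 ✓; ∠ADR = 76.60° ✓; |DR| = 16.00 ✓; ∠(DR, RE) = 90.00° ✓; |RE| = 27.30 ✓; ∠REG = 143.4° ✓; |EG| = 28.80 ✓; ∠EGF = 114.4° ✓; |GF| = 11.30 ✗.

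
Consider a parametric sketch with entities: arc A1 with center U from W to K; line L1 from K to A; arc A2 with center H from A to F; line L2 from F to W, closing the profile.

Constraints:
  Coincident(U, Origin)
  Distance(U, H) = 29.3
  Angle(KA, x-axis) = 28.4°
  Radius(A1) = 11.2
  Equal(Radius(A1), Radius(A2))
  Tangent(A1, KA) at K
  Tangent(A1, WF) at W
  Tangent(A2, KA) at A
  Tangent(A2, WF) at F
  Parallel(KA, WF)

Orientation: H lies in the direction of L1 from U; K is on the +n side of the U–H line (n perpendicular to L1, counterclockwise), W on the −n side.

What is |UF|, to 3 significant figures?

31.4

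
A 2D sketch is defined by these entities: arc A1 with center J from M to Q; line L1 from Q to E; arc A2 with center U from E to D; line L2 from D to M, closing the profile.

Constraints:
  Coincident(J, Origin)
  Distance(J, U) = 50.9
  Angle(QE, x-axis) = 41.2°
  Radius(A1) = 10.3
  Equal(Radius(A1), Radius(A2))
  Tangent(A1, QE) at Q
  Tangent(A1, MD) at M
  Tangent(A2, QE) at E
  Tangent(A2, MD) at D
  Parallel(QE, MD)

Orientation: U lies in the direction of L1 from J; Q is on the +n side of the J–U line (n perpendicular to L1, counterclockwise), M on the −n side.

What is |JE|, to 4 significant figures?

51.93

The slot axis is L1's direction at 41.2°, so u = (cos 41.2°, sin 41.2°) = (0.7524, 0.6587) and n = (−sin 41.2°, cos 41.2°) = (-0.6587, 0.7524). J is at the origin and U lies 50.9 along u from J, so U = 50.9·u = (38.30, 33.53). Tangency of A1 to both parallel lines with radius 10.3 puts Q and M at J ± 10.3·n: Q = (-6.785, 7.750), M = (6.785, -7.750). Equal radii place E and D the same way about U: E = U + 10.3·n = (31.51, 41.28), D = U − 10.3·n = (45.08, 25.78). Then |JE| = |E − J| = 51.93.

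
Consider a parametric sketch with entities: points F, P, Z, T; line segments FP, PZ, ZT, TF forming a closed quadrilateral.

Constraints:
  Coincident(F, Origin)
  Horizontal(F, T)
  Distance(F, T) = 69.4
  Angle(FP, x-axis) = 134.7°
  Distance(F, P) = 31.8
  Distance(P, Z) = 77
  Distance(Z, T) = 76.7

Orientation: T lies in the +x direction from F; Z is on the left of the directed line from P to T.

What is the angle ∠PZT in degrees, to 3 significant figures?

75.9°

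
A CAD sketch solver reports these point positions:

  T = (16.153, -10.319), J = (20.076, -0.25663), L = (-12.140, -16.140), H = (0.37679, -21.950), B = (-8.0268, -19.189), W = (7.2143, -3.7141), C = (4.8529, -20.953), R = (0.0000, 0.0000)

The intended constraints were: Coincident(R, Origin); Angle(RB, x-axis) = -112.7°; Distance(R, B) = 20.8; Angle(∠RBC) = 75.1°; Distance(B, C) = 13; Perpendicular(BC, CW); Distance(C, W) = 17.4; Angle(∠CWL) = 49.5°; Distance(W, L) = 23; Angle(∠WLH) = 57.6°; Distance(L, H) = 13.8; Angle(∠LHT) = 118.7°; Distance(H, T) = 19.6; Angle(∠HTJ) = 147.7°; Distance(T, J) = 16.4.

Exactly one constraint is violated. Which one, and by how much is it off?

Distance(T, J) = 16.4 — off by 5.60.

R = (0.00, 0.00) ✓; RB at -112.7° ✓; |RB| = 20.80 ✓; ∠RBC = 75.10° ✓; |BC| = 13.00 ✓; ∠(BC, CW) = 90.00° ✓; |CW| = 17.40 ✓; ∠CWL = 49.50° ✓; |WL| = 23.00 ✓; ∠WLH = 57.60° ✓; |LH| = 13.80 ✓; ∠LHT = 118.7° ✓; |HT| = 19.60 ✓; ∠HTJ = 147.7° ✓; |TJ| = 10.80 ✗.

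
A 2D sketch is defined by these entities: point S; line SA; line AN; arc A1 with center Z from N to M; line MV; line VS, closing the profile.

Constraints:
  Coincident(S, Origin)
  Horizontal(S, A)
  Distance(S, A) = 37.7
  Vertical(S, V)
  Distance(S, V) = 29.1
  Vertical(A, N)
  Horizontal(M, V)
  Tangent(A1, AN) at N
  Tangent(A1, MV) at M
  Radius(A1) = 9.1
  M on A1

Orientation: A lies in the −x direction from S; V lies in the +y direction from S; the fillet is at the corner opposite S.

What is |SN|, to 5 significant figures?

42.677

The virtual corner opposite S is at (-37.700, 29.100). The tangent condition forces ZN to be normal to AN and A1 meets MV tangentially, so ZM is at right angles to MV, with radius 9.1, so the center Z sits 9.1 in from both sides at Z = (-28.600, 20.000). That places the tangent points at N = (-37.700, 20.000) on AN and M = (-28.600, 29.100) on MV. Then |SN| = |N − S| = 42.677.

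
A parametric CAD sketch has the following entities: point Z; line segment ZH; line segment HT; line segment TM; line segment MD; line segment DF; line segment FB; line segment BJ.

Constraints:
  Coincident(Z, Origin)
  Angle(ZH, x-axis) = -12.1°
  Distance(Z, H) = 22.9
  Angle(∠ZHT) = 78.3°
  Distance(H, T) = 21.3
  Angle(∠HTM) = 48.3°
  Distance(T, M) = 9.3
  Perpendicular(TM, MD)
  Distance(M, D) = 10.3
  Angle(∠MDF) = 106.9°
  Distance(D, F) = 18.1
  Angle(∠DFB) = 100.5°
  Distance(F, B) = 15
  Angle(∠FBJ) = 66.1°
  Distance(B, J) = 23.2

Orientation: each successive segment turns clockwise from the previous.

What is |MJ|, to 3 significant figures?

1.35

∠DFB = 100.5° gives FB at -128° from the x-axis; with |FB| = 15.0, B = (22.0, -36.9). ∠FBJ = 66.1° gives BJ at 118° from the x-axis; with |BJ| = 23.2, J = (11.1, -16.5). Then |MJ| = |J − M| = 1.35.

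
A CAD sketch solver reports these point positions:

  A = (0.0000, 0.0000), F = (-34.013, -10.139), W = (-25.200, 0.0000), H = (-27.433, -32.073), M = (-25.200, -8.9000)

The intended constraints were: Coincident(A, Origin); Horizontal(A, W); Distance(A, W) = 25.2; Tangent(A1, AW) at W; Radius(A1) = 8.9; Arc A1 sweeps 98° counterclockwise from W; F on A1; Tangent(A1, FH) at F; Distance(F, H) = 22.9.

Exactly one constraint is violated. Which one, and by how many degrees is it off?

Tangent(A1, FH) at F — off by 8.70°.

A = (0.00, 0.00) ✓; A.y = 0.00, W.y = 0.00 ✓; |AW| = 25.20 ✓; ∠(MW, WA) = 90.00° ✓; |MW| = 8.900 ✓; bearing(M→F) − bearing(M→W) = 98.00° ✓; |MF| = 8.900 ✓; ∠(MF, FH) = 81.30° ✗; |FH| = 22.90 ✓.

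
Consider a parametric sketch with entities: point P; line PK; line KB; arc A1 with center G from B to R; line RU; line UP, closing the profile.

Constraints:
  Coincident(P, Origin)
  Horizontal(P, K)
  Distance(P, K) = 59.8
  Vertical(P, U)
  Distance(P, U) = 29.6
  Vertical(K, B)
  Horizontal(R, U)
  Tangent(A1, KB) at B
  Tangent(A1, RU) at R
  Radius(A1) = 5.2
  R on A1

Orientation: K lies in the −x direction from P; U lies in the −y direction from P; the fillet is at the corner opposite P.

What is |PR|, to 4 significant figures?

62.11

The virtual corner opposite P is at (-59.80, -29.60). The tangent condition forces GB to be normal to KB and tangency of A1 to RU means the radius GR is perpendicular to RU, with radius 5.2, so the center G sits 5.2 in from both sides at G = (-54.60, -24.40). That places the tangent points at B = (-59.80, -24.40) on KB and R = (-54.60, -29.60) on RU. Then |PR| = |R − P| = 62.11.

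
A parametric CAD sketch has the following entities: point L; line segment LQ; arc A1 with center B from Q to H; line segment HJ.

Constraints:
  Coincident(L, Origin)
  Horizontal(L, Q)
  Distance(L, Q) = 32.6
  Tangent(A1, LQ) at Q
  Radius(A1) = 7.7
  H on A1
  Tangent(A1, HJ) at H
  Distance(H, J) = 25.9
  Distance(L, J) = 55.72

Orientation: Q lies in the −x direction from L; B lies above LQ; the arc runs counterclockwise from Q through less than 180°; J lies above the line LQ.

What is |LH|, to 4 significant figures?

30.43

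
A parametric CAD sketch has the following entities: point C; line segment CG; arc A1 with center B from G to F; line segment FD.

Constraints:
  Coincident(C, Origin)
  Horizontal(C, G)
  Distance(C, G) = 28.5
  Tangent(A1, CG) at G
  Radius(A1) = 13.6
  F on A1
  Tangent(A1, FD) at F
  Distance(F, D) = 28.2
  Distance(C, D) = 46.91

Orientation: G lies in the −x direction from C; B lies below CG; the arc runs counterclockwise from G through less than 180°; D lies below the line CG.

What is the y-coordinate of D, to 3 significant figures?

-43.2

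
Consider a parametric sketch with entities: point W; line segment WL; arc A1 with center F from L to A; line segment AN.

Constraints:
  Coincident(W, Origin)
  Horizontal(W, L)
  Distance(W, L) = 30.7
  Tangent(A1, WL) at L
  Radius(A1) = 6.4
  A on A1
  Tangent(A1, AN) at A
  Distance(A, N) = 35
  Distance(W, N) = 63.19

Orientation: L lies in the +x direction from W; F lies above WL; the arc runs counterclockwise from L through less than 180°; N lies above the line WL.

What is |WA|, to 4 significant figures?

36.43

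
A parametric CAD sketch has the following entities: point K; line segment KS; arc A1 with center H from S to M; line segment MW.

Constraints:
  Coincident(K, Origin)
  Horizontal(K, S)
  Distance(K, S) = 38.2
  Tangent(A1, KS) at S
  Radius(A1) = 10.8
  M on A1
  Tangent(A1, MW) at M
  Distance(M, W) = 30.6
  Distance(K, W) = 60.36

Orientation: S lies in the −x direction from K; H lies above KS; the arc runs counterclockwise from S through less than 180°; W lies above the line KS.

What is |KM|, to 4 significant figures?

32.58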